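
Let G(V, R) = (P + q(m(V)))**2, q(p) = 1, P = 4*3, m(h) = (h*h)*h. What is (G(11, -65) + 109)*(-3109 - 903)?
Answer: -1115336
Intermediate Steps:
m(h) = h**3 (m(h) = h**2*h = h**3)
P = 12
G(V, R) = 169 (G(V, R) = (12 + 1)**2 = 13**2 = 169)
(G(11, -65) + 109)*(-3109 - 903) = (169 + 109)*(-3109 - 903) = 278*(-4012) = -1115336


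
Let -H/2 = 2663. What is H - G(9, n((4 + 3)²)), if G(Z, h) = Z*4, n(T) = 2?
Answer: -5362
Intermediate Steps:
G(Z, h) = 4*Z
H = -5326 (H = -2*2663 = -5326)
H - G(9, n((4 + 3)²)) = -5326 - 4*9 = -5326 - 1*36 = -5326 - 36 = -5362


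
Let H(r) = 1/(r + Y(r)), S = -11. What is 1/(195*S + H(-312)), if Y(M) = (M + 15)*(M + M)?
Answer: -185016/396859319 ≈ -0.00046620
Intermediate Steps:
Y(M) = 2*M*(15 + M) (Y(M) = (15 + M)*(2*M) = 2*M*(15 + M))
H(r) = 1/(r + 2*r*(15 + r))
1/(195*S + H(-312)) = 1/(195*(-11) + 1/((-312)*(31 + 2*(-312)))) = 1/(-2145 - 1/(312*(31 - 624))) = 1/(-2145 - 1/312/(-593)) = 1/(-2145 - 1/312*(-1/593)) = 1/(-2145 + 1/185016) = 1/(-396859319/185016) = -185016/396859319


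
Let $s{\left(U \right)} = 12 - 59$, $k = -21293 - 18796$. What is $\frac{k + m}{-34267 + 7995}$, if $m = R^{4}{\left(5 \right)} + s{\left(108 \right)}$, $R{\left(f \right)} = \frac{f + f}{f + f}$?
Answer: $\frac{40135}{26272} \approx 1.5277$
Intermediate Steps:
$k = -40089$ ($k = -21293 - 18796 = -40089$)
$R{\left(f \right)} = 1$ ($R{\left(f \right)} = \frac{2 f}{2 f} = 2 f \frac{1}{2 f} = 1$)
$s{\left(U \right)} = -47$
$m = -46$ ($m = 1^{4} - 47 = 1 - 47 = -46$)
$\frac{k + m}{-34267 + 7995} = \frac{-40089 - 46}{-34267 + 7995} = - \frac{40135}{-26272} = \left(-40135\right) \left(- \frac{1}{26272}\right) = \frac{40135}{26272}$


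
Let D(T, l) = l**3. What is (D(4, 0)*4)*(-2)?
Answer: 0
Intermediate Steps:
(D(4, 0)*4)*(-2) = (0**3*4)*(-2) = (0*4)*(-2) = 0*(-2) = 0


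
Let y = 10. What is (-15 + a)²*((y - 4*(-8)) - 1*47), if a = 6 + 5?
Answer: -80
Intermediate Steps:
a = 11
(-15 + a)²*((y - 4*(-8)) - 1*47) = (-15 + 11)²*((10 - 4*(-8)) - 1*47) = (-4)²*((10 + 32) - 47) = 16*(42 - 47) = 16*(-5) = -80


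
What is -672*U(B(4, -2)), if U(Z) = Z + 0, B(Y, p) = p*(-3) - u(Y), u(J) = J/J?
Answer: -3360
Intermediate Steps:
u(J) = 1
B(Y, p) = -1 - 3*p (B(Y, p) = p*(-3) - 1*1 = -3*p - 1 = -1 - 3*p)
U(Z) = Z
-672*U(B(4, -2)) = -672*(-1 - 3*(-2)) = -672*(-1 + 6) = -672*5 = -3360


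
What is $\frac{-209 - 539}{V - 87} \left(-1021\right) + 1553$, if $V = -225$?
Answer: $- \frac{69793}{78} \approx -894.78$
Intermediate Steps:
$\frac{-209 - 539}{V - 87} \left(-1021\right) + 1553 = \frac{-209 - 539}{-225 - 87} \left(-1021\right) + 1553 = - \frac{748}{-312} \left(-1021\right) + 1553 = \left(-748\right) \left(- \frac{1}{312}\right) \left(-1021\right) + 1553 = \frac{187}{78} \left(-1021\right) + 1553 = - \frac{190927}{78} + 1553 = - \frac{69793}{78}$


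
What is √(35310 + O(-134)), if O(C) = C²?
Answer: √53266 ≈ 230.79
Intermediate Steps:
√(35310 + O(-134)) = √(35310 + (-134)²) = √(35310 + 17956) = √53266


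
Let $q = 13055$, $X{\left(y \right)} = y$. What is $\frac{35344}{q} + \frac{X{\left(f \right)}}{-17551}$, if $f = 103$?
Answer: $\frac{618977879}{229128305} \approx 2.7014$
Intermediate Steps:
$\frac{35344}{q} + \frac{X{\left(f \right)}}{-17551} = \frac{35344}{13055} + \frac{103}{-17551} = 35344 \cdot \frac{1}{13055} + 103 \left(- \frac{1}{17551}\right) = \frac{35344}{13055} - \frac{103}{17551} = \frac{618977879}{229128305}$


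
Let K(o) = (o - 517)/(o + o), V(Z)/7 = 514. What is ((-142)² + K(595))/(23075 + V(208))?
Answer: 11997619/15870435 ≈ 0.75597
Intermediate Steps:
V(Z) = 3598 (V(Z) = 7*514 = 3598)
K(o) = (-517 + o)/(2*o) (K(o) = (-517 + o)/((2*o)) = (-517 + o)*(1/(2*o)) = (-517 + o)/(2*o))
((-142)² + K(595))/(23075 + V(208)) = ((-142)² + (½)*(-517 + 595)/595)/(23075 + 3598) = (20164 + (½)*(1/595)*78)/26673 = (20164 + 39/595)*(1/26673) = (11997619/595)*(1/26673) = 11997619/15870435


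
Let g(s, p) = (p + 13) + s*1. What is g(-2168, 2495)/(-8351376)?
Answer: -85/2087844 ≈ -4.0712e-5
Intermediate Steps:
g(s, p) = 13 + p + s (g(s, p) = (13 + p) + s = 13 + p + s)
g(-2168, 2495)/(-8351376) = (13 + 2495 - 2168)/(-8351376) = 340*(-1/8351376) = -85/2087844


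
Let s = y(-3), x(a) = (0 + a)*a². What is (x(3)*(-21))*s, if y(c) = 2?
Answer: -1134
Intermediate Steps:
x(a) = a³ (x(a) = a*a² = a³)
s = 2
(x(3)*(-21))*s = (3³*(-21))*2 = (27*(-21))*2 = -567*2 = -1134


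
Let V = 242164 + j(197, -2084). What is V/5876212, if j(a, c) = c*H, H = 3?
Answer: 58978/1469053 ≈ 0.040147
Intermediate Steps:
j(a, c) = 3*c (j(a, c) = c*3 = 3*c)
V = 235912 (V = 242164 + 3*(-2084) = 242164 - 6252 = 235912)
V/5876212 = 235912/5876212 = 235912*(1/5876212) = 58978/1469053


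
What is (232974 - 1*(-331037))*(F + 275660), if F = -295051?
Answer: -10936737301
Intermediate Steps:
(232974 - 1*(-331037))*(F + 275660) = (232974 - 1*(-331037))*(-295051 + 275660) = (232974 + 331037)*(-19391) = 564011*(-19391) = -10936737301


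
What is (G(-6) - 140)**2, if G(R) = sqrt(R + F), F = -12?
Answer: 19582 - 840*I*sqrt(2) ≈ 19582.0 - 1187.9*I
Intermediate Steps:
G(R) = sqrt(-12 + R) (G(R) = sqrt(R - 12) = sqrt(-12 + R))
(G(-6) - 140)**2 = (sqrt(-12 - 6) - 140)**2 = (sqrt(-18) - 140)**2 = (3*I*sqrt(2) - 140)**2 = (-140 + 3*I*sqrt(2))**2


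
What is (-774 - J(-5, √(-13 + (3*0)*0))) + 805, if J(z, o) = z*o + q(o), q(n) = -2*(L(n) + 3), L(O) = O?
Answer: 37 + 7*I*√13 ≈ 37.0 + 25.239*I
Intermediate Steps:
q(n) = -6 - 2*n (q(n) = -2*(n + 3) = -2*(3 + n) = -6 - 2*n)
J(z, o) = -6 - 2*o + o*z (J(z, o) = z*o + (-6 - 2*o) = o*z + (-6 - 2*o) = -6 - 2*o + o*z)
(-774 - J(-5, √(-13 + (3*0)*0))) + 805 = (-774 - (-6 - 2*√(-13 + (3*0)*0) + √(-13 + (3*0)*0)*(-5))) + 805 = (-774 - (-6 - 2*√(-13 + 0*0) + √(-13 + 0*0)*(-5))) + 805 = (-774 - (-6 - 2*√(-13 + 0) + √(-13 + 0)*(-5))) + 805 = (-774 - (-6 - 2*I*√13 + √(-13)*(-5))) + 805 = (-774 - (-6 - 2*I*√13 + (I*√13)*(-5))) + 805 = (-774 - (-6 - 2*I*√13 - 5*I*√13)) + 805 = (-774 - (-6 - 7*I*√13)) + 805 = (-774 + (6 + 7*I*√13)) + 805 = (-768 + 7*I*√13) + 805 = 37 + 7*I*√13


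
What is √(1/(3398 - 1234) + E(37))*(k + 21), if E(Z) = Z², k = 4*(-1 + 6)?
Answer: 41*√1602721697/1082 ≈ 1517.0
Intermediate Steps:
k = 20 (k = 4*5 = 20)
√(1/(3398 - 1234) + E(37))*(k + 21) = √(1/(3398 - 1234) + 37²)*(20 + 21) = √(1/2164 + 1369)*41 = √(2962517/2164)*41 = (√1602721697/1082)*41 = 41*√1602721697/1082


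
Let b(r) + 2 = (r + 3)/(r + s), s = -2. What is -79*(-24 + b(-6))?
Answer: 16195/8 ≈ 2024.4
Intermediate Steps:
b(r) = -2 + (3 + r)/(-2 + r) (b(r) = -2 + (r + 3)/(r - 2) = -2 + (3 + r)/(-2 + r))
-79*(-24 + b(-6)) = -79*(-24 + (7 - 1*(-6))/(-2 - 6)) = -79*(-24 + (7 + 6)/(-8)) = -79*(-24 - ⅛*13) = -79*(-24 - 13/8) = -79*(-205/8) = 16195/8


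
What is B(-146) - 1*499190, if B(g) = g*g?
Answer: -477874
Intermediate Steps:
B(g) = g²
B(-146) - 1*499190 = (-146)² - 1*499190 = 21316 - 499190 = -477874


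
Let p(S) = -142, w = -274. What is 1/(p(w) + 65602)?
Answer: 1/65460 ≈ 1.5277e-5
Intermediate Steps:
1/(p(w) + 65602) = 1/(-142 + 65602) = 1/65460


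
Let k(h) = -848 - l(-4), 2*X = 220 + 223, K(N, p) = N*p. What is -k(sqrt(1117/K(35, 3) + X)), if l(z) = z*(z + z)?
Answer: 880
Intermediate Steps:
l(z) = 2*z**2 (l(z) = z*(2*z) = 2*z**2)
X = 443/2 (X = (220 + 223)/2 = (1/2)*443 = 443/2 ≈ 221.50)
k(h) = -880 (k(h) = -848 - 2*(-4)**2 = -848 - 2*16 = -848 - 1*32 = -848 - 32 = -880)
-k(sqrt(1117/K(35, 3) + X)) = -1*(-880) = 880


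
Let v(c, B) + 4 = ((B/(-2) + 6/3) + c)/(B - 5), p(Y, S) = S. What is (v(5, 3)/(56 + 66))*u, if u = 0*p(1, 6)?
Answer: 0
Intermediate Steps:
u = 0 (u = 0*6 = 0)
v(c, B) = -4 + (2 + c - B/2)/(-5 + B) (v(c, B) = -4 + ((B/(-2) + 6/3) + c)/(B - 5) = -4 + ((B*(-½) + 6*(⅓)) + c)/(-5 + B) = -4 + ((-B/2 + 2) + c)/(-5 + B) = -4 + ((2 - B/2) + c)/(-5 + B) = -4 + (2 + c - B/2)/(-5 + B))
(v(5, 3)/(56 + 66))*u = (((22 + 5 - 9/2*3)/(-5 + 3))/(56 + 66))*0 = (((22 + 5 - 27/2)/(-2))/122)*0 = ((-½*27/2)/122)*0 = ((1/122)*(-27/4))*0 = -27/488*0 = 0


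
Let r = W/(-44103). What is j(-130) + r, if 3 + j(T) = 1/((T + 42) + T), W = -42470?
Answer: -19629005/9614454 ≈ -2.0416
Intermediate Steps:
j(T) = -3 + 1/(42 + 2*T) (j(T) = -3 + 1/((T + 42) + T) = -3 + 1/((42 + T) + T) = -3 + 1/(42 + 2*T))
r = 42470/44103 (r = -42470/(-44103) = -42470*(-1/44103) = 42470/44103 ≈ 0.96297)
j(-130) + r = (-125 - 6*(-130))/(2*(21 - 130)) + 42470/44103 = (½)*(-125 + 780)/(-109) + 42470/44103 = (½)*(-1/109)*655 + 42470/44103 = -655/218 + 42470/44103 = -19629005/9614454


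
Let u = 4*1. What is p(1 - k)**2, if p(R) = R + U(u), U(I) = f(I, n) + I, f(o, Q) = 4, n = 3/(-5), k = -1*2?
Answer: 121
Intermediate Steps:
k = -2
n = -3/5 (n = 3*(-1/5) = -3/5 ≈ -0.60000)
u = 4
U(I) = 4 + I
p(R) = 8 + R (p(R) = R + (4 + 4) = R + 8 = 8 + R)
p(1 - k)**2 = (8 + (1 - 1*(-2)))**2 = (8 + (1 + 2))**2 = (8 + 3)**2 = 11**2 = 121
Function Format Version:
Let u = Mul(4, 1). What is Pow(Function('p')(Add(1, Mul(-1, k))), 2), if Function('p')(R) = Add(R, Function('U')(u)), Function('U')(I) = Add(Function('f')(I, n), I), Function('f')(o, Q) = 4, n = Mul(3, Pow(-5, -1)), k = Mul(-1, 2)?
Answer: 121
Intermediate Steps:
k = -2
n = Rational(-3, 5) (n = Mul(3, Rational(-1, 5)) = Rational(-3, 5) ≈ -0.60000)
u = 4
Function('U')(I) = Add(4, I)
Function('p')(R) = Add(8, R) (Function('p')(R) = Add(R, Add(4, 4)) = Add(R, 8) = Add(8, R))
Pow(Function('p')(Add(1, Mul(-1, k))), 2) = Pow(Add(8, Add(1, Mul(-1, -2))), 2) = Pow(Add(8, Add(1, 2)), 2) = Pow(Add(8, 3), 2) = Pow(11, 2) = 121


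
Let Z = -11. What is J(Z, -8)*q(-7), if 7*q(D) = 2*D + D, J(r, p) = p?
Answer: 24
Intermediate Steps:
q(D) = 3*D/7 (q(D) = (2*D + D)/7 = (3*D)/7 = 3*D/7)
J(Z, -8)*q(-7) = -24*(-7)/7 = -8*(-3) = 24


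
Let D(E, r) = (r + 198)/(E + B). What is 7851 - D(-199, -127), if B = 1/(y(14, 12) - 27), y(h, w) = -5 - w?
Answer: 68754331/8757 ≈ 7851.4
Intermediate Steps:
B = -1/44 (B = 1/((-5 - 1*12) - 27) = 1/((-5 - 12) - 27) = 1/(-17 - 27) = 1/(-44) = -1/44 ≈ -0.022727)
D(E, r) = (198 + r)/(-1/44 + E) (D(E, r) = (r + 198)/(E - 1/44) = (198 + r)/(-1/44 + E))
7851 - D(-199, -127) = 7851 - 44*(198 - 127)/(-1 + 44*(-199)) = 7851 - 44*71/(-1 - 8756) = 7851 - 44*71/(-8757) = 7851 - 44*(-1)*71/8757 = 7851 - 1*(-3124/8757) = 7851 + 3124/8757 = 68754331/8757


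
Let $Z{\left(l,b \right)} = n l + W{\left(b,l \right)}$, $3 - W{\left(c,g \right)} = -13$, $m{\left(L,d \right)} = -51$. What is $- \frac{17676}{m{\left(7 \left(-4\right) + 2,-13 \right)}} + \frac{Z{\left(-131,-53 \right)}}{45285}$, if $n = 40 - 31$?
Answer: $\frac{266799449}{769845} \approx 346.56$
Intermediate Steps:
$W{\left(c,g \right)} = 16$ ($W{\left(c,g \right)} = 3 - -13 = 3 + 13 = 16$)
$n = 9$ ($n = 40 - 31 = 9$)
$Z{\left(l,b \right)} = 16 + 9 l$ ($Z{\left(l,b \right)} = 9 l + 16 = 16 + 9 l$)
$- \frac{17676}{m{\left(7 \left(-4\right) + 2,-13 \right)}} + \frac{Z{\left(-131,-53 \right)}}{45285} = - \frac{17676}{-51} + \frac{16 + 9 \left(-131\right)}{45285} = \left(-17676\right) \left(- \frac{1}{51}\right) + \left(16 - 1179\right) \frac{1}{45285} = \frac{5892}{17} - \frac{1163}{45285} = \frac{266799449}{769845}$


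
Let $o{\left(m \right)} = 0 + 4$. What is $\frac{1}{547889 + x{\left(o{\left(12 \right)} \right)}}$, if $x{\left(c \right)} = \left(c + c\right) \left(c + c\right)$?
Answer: $\frac{1}{547953} \approx 1.825 \cdot 10^{-6}$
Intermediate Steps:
$o{\left(m \right)} = 4$
$x{\left(c \right)} = 4 c^{2}$ ($x{\left(c \right)} = 2 c 2 c = 4 c^{2}$)
$\frac{1}{547889 + x{\left(o{\left(12 \right)} \right)}} = \frac{1}{547889 + 4 \cdot 4^{2}} = \frac{1}{547889 + 4 \cdot 16} = \frac{1}{547889 + 64} = \frac{1}{547953}$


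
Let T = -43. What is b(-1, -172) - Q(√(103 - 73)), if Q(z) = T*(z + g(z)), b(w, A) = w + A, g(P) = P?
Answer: -173 + 86*√30 ≈ 298.04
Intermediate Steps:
b(w, A) = A + w
Q(z) = -86*z (Q(z) = -43*(z + z) = -86*z)
b(-1, -172) - Q(√(103 - 73)) = (-172 - 1) - (-86)*√(103 - 73) = -173 - (-86)*√30 = -173 + 86*√30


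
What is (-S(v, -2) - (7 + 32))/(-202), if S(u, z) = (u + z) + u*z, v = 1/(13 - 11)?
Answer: 73/404 ≈ 0.18069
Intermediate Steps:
v = 1/2 ≈ 0.50000
S(u, z) = u + z + u*z
(-S(v, -2) - (7 + 32))/(-202) = (-(1/2 - 2 + (1/2)*(-2)) - (7 + 32))/(-202) = (-(1/2 - 2 - 1) - 1*39)*(-1/202) = (-1*(-5/2) - 39)*(-1/202) = (5/2 - 39)*(-1/202) = -73/2*(-1/202) = 73/404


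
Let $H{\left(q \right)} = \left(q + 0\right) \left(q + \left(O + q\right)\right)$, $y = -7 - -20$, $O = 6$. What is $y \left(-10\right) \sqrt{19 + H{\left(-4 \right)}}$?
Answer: $- 390 \sqrt{3} \approx -675.5$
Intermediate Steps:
$y = 13$ ($y = -7 + 20 = 13$)
$H{\left(q \right)} = q \left(6 + 2 q\right)$ ($H{\left(q \right)} = \left(q + 0\right) \left(q + \left(6 + q\right)\right) = q \left(6 + 2 q\right)$)
$y \left(-10\right) \sqrt{19 + H{\left(-4 \right)}} = 13 \left(-10\right) \sqrt{19 + 2 \left(-4\right) \left(3 - 4\right)} = - 130 \sqrt{19 + 2 \left(-4\right) \left(-1\right)} = - 130 \sqrt{19 + 8} = - 130 \sqrt{27} = - 130 \cdot 3 \sqrt{3} = - 390 \sqrt{3}$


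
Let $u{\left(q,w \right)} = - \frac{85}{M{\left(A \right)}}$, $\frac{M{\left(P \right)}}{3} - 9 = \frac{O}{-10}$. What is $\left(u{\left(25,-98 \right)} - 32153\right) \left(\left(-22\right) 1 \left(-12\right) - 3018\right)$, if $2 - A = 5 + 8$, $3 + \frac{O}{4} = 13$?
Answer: $88564968$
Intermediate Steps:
$O = 40$ ($O = -12 + 4 \cdot 13 = -12 + 52 = 40$)
$A = -11$ ($A = 2 - \left(5 + 8\right) = 2 - 13 = -11$)
$M{\left(P \right)} = 15$ ($M{\left(P \right)} = 27 + 3 \frac{40}{-10} = 27 + 3 \cdot 40 \left(- \frac{1}{10}\right) = 27 + 3 \left(-4\right) = 27 - 12 = 15$)
$u{\left(q,w \right)} = - \frac{17}{3}$ ($u{\left(q,w \right)} = - \frac{85}{15} = \left(-85\right) \frac{1}{15} = - \frac{17}{3}$)
$\left(u{\left(25,-98 \right)} - 32153\right) \left(\left(-22\right) 1 \left(-12\right) - 3018\right) = \left(- \frac{17}{3} - 32153\right) \left(\left(-22\right) 1 \left(-12\right) - 3018\right) = - \frac{96476 \left(\left(-22\right) \left(-12\right) - 3018\right)}{3} = - \frac{96476 \left(264 - 3018\right)}{3} = \left(- \frac{96476}{3}\right) \left(-2754\right) = 88564968$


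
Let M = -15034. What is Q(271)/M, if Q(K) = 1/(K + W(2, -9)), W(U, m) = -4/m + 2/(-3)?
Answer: -9/36637858 ≈ -2.4565e-7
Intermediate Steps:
W(U, m) = -2/3 - 4/m (W(U, m) = -4/m + 2*(-1/3) = -4/m - 2/3 = -2/3 - 4/m)
Q(K) = 1/(-2/9 + K) (Q(K) = 1/(K + (-2/3 - 4/(-9))) = 1/(K + (-2/3 - 4*(-1/9))) = 1/(K + (-2/3 + 4/9)) = 1/(K - 2/9) = 1/(-2/9 + K))
Q(271)/M = (9/(-2 + 9*271))/(-15034) = (9/(-2 + 2439))*(-1/15034) = (9/2437)*(-1/15034) = -9/36637858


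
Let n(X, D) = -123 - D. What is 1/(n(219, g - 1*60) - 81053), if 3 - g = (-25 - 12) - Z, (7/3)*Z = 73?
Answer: -7/568311 ≈ -1.2317e-5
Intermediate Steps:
Z = 219/7 (Z = (3/7)*73 = 219/7 ≈ 31.286)
g = 499/7 (g = 3 - ((-25 - 12) - 1*219/7) = 3 - (-37 - 219/7) = 3 - 1*(-478/7) = 3 + 478/7 = 499/7 ≈ 71.286)
1/(n(219, g - 1*60) - 81053) = 1/((-123 - (499/7 - 1*60)) - 81053) = 1/((-123 - (499/7 - 60)) - 81053) = 1/((-123 - 1*79/7) - 81053) = 1/((-123 - 79/7) - 81053) = 1/(-940/7 - 81053) = 1/(-568311/7) = -7/568311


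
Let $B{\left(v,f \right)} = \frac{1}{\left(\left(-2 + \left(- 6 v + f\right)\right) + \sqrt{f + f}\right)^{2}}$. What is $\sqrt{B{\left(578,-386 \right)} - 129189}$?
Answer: $\frac{\sqrt{\frac{-1920777401195 + 1992611136 i \sqrt{193}}{3716991 - 3856 i \sqrt{193}}}}{2} \approx 1.2956 \cdot 10^{-12} + 359.43 i$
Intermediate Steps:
$B{\left(v,f \right)} = \frac{1}{\left(-2 + f - 6 v + \sqrt{2} \sqrt{f}\right)^{2}}$ ($B{\left(v,f \right)} = \frac{1}{\left(\left(-2 + \left(f - 6 v\right)\right) + \sqrt{2 f}\right)^{2}} = \frac{1}{\left(\left(-2 + f - 6 v\right) + \sqrt{2} \sqrt{f}\right)^{2}} = \frac{1}{\left(-2 + f - 6 v + \sqrt{2} \sqrt{f}\right)^{2}}$)
$\sqrt{B{\left(578,-386 \right)} - 129189} = \sqrt{\frac{1}{\left(-2 - 386 - 3468 + \sqrt{2} \sqrt{-386}\right)^{2}} - 129189} = \sqrt{\frac{1}{\left(-2 - 386 - 3468 + \sqrt{2} i \sqrt{386}\right)^{2}} - 129189} = \sqrt{\frac{1}{\left(-2 - 386 - 3468 + 2 i \sqrt{193}\right)^{2}} - 129189} = \sqrt{\frac{1}{\left(-3856 + 2 i \sqrt{193}\right)^{2}} - 129189} = \sqrt{-129189 + \frac{1}{\left(-3856 + 2 i \sqrt{193}\right)^{2}}}$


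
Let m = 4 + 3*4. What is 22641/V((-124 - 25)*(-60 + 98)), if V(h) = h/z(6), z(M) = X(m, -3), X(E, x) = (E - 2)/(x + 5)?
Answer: -158487/5662 ≈ -27.991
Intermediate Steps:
m = 16 (m = 4 + 12 = 16)
X(E, x) = (-2 + E)/(5 + x)
z(M) = 7 (z(M) = (-2 + 16)/(5 - 3) = 14/2 = (½)*14 = 7)
V(h) = h/7
22641/V((-124 - 25)*(-60 + 98)) = 22641/((((-124 - 25)*(-60 + 98))/7)) = 22641/(((-149*38)/7)) = 22641/(((⅐)*(-5662))) = 22641/(-5662/7) = 22641*(-7/5662) = -158487/5662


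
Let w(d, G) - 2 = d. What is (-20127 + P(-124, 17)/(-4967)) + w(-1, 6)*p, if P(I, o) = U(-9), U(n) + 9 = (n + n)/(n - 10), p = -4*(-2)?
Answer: -1898690234/94373 ≈ -20119.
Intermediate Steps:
w(d, G) = 2 + d
p = 8
U(n) = -9 + 2*n/(-10 + n) (U(n) = -9 + (n + n)/(n - 10) = -9 + (2*n)/(-10 + n) = -9 + 2*n/(-10 + n))
P(I, o) = -153/19 (P(I, o) = (90 - 7*(-9))/(-10 - 9) = (90 + 63)/(-19) = -1/19*153 = -153/19)
(-20127 + P(-124, 17)/(-4967)) + w(-1, 6)*p = (-20127 - 153/19/(-4967)) + (2 - 1)*8 = (-20127 - 153/19*(-1/4967)) + 1*8 = (-20127 + 153/94373) + 8 = -1899445218/94373 + 8 = -1898690234/94373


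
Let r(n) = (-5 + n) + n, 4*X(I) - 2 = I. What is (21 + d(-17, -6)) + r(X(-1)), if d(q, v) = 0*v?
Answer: 33/2 ≈ 16.500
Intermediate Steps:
X(I) = 1/2 + I/4
d(q, v) = 0
r(n) = -5 + 2*n
(21 + d(-17, -6)) + r(X(-1)) = (21 + 0) + (-5 + 2*(1/2 + (1/4)*(-1))) = 21 + (-5 + 2*(1/2 - 1/4)) = 21 + (-5 + 2*(1/4)) = 21 + (-5 + 1/2) = 21 - 9/2 = 33/2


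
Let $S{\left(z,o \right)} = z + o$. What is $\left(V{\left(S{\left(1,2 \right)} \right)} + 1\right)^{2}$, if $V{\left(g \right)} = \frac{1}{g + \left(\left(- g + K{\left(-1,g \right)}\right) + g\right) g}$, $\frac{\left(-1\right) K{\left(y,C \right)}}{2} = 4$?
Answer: $\frac{400}{441} \approx 0.90703$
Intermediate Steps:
$K{\left(y,C \right)} = -8$ ($K{\left(y,C \right)} = \left(-2\right) 4 = -8$)
$S{\left(z,o \right)} = o + z$
$V{\left(g \right)} = - \frac{1}{7 g}$ ($V{\left(g \right)} = \frac{1}{g + \left(\left(- g - 8\right) + g\right) g} = \frac{1}{g + \left(\left(-8 - g\right) + g\right) g} = \frac{1}{g - 8 g} = \frac{1}{\left(-7\right) g} = - \frac{1}{7 g}$)
$\left(V{\left(S{\left(1,2 \right)} \right)} + 1\right)^{2} = \left(- \frac{1}{7 \left(2 + 1\right)} + 1\right)^{2} = \left(- \frac{1}{7 \cdot 3} + 1\right)^{2} = \left(\left(- \frac{1}{7}\right) \frac{1}{3} + 1\right)^{2} = \left(- \frac{1}{21} + 1\right)^{2} = \left(\frac{20}{21}\right)^{2} = \frac{400}{441}$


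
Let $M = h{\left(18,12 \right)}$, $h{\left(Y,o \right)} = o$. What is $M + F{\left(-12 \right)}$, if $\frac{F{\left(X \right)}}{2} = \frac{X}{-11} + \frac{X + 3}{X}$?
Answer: $\frac{345}{22} \approx 15.682$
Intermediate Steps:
$F{\left(X \right)} = - \frac{2 X}{11} + \frac{2 \left(3 + X\right)}{X}$ ($F{\left(X \right)} = 2 \left(\frac{X}{-11} + \frac{X + 3}{X}\right) = 2 \left(X \left(- \frac{1}{11}\right) + \frac{3 + X}{X}\right) = 2 \left(- \frac{X}{11} + \frac{3 + X}{X}\right) = - \frac{2 X}{11} + \frac{2 \left(3 + X\right)}{X}$)
$M = 12$
$M + F{\left(-12 \right)} = 12 + \left(2 + \frac{6}{-12} - - \frac{24}{11}\right) = 12 + \left(2 + 6 \left(- \frac{1}{12}\right) + \frac{24}{11}\right) = 12 + \left(2 - \frac{1}{2} + \frac{24}{11}\right) = 12 + \frac{81}{22} = \frac{345}{22}$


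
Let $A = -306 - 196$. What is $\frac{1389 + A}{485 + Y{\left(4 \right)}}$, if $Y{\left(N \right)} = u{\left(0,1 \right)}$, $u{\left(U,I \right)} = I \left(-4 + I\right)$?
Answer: $\frac{887}{482} \approx 1.8402$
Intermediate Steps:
$Y{\left(N \right)} = -3$ ($Y{\left(N \right)} = 1 \left(-4 + 1\right) = 1 \left(-3\right) = -3$)
$A = -502$ ($A = -306 - 196 = -502$)
$\frac{1389 + A}{485 + Y{\left(4 \right)}} = \frac{1389 - 502}{485 - 3} = \frac{1}{482} \cdot 887 = \frac{887}{482}$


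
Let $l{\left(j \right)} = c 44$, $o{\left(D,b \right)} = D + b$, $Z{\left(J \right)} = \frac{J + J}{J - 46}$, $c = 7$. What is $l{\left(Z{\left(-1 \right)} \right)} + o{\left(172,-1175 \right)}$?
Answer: $-695$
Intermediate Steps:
$Z{\left(J \right)} = \frac{2 J}{-46 + J}$
$l{\left(j \right)} = 308$ ($l{\left(j \right)} = 7 \cdot 44 = 308$)
$l{\left(Z{\left(-1 \right)} \right)} + o{\left(172,-1175 \right)} = 308 + \left(172 - 1175\right) = 308 - 1003 = -695$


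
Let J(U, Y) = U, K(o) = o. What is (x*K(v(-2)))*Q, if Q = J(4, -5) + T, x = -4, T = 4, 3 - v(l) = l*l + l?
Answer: -32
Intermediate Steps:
v(l) = 3 - l - l**2 (v(l) = 3 - (l*l + l) = 3 - (l**2 + l) = 3 - (l + l**2) = 3 + (-l - l**2) = 3 - l - l**2)
Q = 8 (Q = 4 + 4 = 8)
(x*K(v(-2)))*Q = -4*(3 - 1*(-2) - 1*(-2)**2)*8 = -4*(3 + 2 - 1*4)*8 = -4*(3 + 2 - 4)*8 = -4*1*8 = -4*8 = -32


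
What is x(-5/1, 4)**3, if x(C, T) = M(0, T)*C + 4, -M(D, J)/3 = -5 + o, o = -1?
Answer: -636056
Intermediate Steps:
M(D, J) = 18 (M(D, J) = -3*(-5 - 1) = -3*(-6) = 18)
x(C, T) = 4 + 18*C (x(C, T) = 18*C + 4 = 4 + 18*C)
x(-5/1, 4)**3 = (4 + 18*(-5/1))**3 = (4 + 18*(-5*1))**3 = (4 + 18*(-5))**3 = (4 - 90)**3 = (-86)**3 = -636056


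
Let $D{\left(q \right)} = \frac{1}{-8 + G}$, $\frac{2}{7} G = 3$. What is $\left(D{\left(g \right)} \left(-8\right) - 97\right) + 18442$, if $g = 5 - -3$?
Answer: $\frac{91709}{5} \approx 18342.0$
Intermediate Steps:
$G = \frac{21}{2}$ ($G = \frac{7}{2} \cdot 3 = \frac{21}{2} \approx 10.5$)
$g = 8$ ($g = 5 + 3 = 8$)
$D{\left(q \right)} = \frac{2}{5}$ ($D{\left(q \right)} = \frac{1}{-8 + \frac{21}{2}} = \frac{1}{\frac{5}{2}} = \frac{2}{5}$)
$\left(D{\left(g \right)} \left(-8\right) - 97\right) + 18442 = \left(\frac{2}{5} \left(-8\right) - 97\right) + 18442 = \left(- \frac{16}{5} - 97\right) + 18442 = - \frac{501}{5} + 18442 = \frac{91709}{5}$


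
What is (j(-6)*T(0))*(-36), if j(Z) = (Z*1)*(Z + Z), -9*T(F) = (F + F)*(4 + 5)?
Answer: 0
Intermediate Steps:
T(F) = -2*F (T(F) = -(F + F)*(4 + 5)/9 = -2*F*9/9 = -2*F)
j(Z) = 2*Z² (j(Z) = Z*(2*Z) = 2*Z²)
(j(-6)*T(0))*(-36) = ((2*(-6)²)*(-2*0))*(-36) = ((2*36)*0)*(-36) = (72*0)*(-36) = 0*(-36) = 0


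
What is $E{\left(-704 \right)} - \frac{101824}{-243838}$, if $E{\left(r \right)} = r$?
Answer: $- \frac{85780064}{121919} \approx -703.58$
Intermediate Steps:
$E{\left(-704 \right)} - \frac{101824}{-243838} = -704 - \frac{101824}{-243838} = -704 - - \frac{50912}{121919} = -704 + \frac{50912}{121919} = - \frac{85780064}{121919}$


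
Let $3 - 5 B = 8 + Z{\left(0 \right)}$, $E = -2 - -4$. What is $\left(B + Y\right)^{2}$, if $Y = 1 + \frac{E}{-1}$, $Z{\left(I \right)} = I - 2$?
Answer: $\frac{64}{25} \approx 2.56$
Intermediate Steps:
$Z{\left(I \right)} = -2 + I$
$E = 2$ ($E = -2 + 4 = 2$)
$Y = -1$ ($Y = 1 + \frac{1}{-1} \cdot 2 = 1 - 2 = -1$)
$B = - \frac{3}{5}$ ($B = \frac{3}{5} - \frac{8 + \left(-2 + 0\right)}{5} = \frac{3}{5} - \frac{8 - 2}{5} = \frac{3}{5} - \frac{6}{5} = - \frac{3}{5} \approx -0.6$)
$\left(B + Y\right)^{2} = \left(- \frac{3}{5} - 1\right)^{2} = \left(- \frac{8}{5}\right)^{2} = \frac{64}{25}$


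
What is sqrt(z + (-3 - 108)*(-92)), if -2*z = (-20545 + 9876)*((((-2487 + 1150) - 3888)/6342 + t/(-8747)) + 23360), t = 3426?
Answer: sqrt(383486674401068130529581)/55473474 ≈ 11163.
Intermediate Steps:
z = 13824814683463037/110946948 (z = -(-20545 + 9876)*((((-2487 + 1150) - 3888)/6342 + 3426/(-8747)) + 23360)/2 = -(-10669)*(((-1337 - 3888)*(1/6342) + 3426*(-1/8747)) + 23360)/2 = -(-10669)*((-5225*1/6342 - 3426/8747) + 23360)/2 = -(-10669)*((-5225/6342 - 3426/8747) + 23360)/2 = -(-10669)*(-67430767/55473474 + 23360)/2 = -(-10669)*1295792921873/(2*55473474) = -1/2*(-13824814683463037/55473474) = 13824814683463037/110946948 ≈ 1.2461e+8)
sqrt(z + (-3 - 108)*(-92)) = sqrt(13824814683463037/110946948 + (-3 - 108)*(-92)) = sqrt(13824814683463037/110946948 - 111*(-92)) = sqrt(13824814683463037/110946948 + 10212) = sqrt(13825947673696013/110946948) = sqrt(383486674401068130529581)/55473474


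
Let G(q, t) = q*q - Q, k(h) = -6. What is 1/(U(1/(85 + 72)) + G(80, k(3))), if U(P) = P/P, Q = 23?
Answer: 1/6378 ≈ 0.00015679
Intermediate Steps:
G(q, t) = -23 + q² (G(q, t) = q*q - 1*23 = q² - 23 = -23 + q²)
U(P) = 1
1/(U(1/(85 + 72)) + G(80, k(3))) = 1/(1 + (-23 + 80²)) = 1/(1 + (-23 + 6400)) = 1/(1 + 6377) = 1/6378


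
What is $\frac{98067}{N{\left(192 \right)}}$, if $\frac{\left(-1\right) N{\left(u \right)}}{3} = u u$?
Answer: $- \frac{32689}{36864} \approx -0.88675$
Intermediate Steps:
$N{\left(u \right)} = - 3 u^{2}$ ($N{\left(u \right)} = - 3 u u = - 3 u^{2}$)
$\frac{98067}{N{\left(192 \right)}} = \frac{98067}{\left(-3\right) 192^{2}} = \frac{98067}{\left(-3\right) 36864} = \frac{98067}{-110592} = 98067 \left(- \frac{1}{110592}\right) = - \frac{32689}{36864}$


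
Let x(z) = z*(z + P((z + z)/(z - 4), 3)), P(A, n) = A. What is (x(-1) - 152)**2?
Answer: 573049/25 ≈ 22922.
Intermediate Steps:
x(z) = z*(z + 2*z/(-4 + z)) (x(z) = z*(z + (z + z)/(z - 4)) = z*(z + (2*z)/(-4 + z)) = z*(z + 2*z/(-4 + z)))
(x(-1) - 152)**2 = ((-1)**2*(-2 - 1)/(-4 - 1) - 152)**2 = (1*(-3)/(-5) - 152)**2 = (1*(-1/5)*(-3) - 152)**2 = (3/5 - 152)**2 = (-757/5)**2 = 573049/25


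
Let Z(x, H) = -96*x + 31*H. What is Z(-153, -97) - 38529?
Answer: -26848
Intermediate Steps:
Z(-153, -97) - 38529 = (-96*(-153) + 31*(-97)) - 38529 = (14688 - 3007) - 38529 = 11681 - 38529 = -26848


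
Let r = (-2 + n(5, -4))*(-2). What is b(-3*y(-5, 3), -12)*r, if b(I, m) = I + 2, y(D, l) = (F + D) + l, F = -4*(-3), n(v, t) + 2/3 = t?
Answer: -1120/3 ≈ -373.33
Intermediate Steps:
n(v, t) = -⅔ + t
F = 12
y(D, l) = 12 + D + l (y(D, l) = (12 + D) + l = 12 + D + l)
b(I, m) = 2 + I
r = 40/3 (r = (-2 + (-⅔ - 4))*(-2) = (-2 - 14/3)*(-2) = -20/3*(-2) = 40/3 ≈ 13.333)
b(-3*y(-5, 3), -12)*r = (2 - 3*(12 - 5 + 3))*(40/3) = (2 - 3*10)*(40/3) = (2 - 30)*(40/3) = -28*40/3 = -1120/3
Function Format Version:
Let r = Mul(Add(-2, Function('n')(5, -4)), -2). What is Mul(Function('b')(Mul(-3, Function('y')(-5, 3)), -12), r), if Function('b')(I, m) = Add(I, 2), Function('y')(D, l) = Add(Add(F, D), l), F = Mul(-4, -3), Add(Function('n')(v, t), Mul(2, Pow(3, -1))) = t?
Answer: Rational(-1120, 3) ≈ -373.33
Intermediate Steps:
Function('n')(v, t) = Add(Rational(-2, 3), t)
F = 12
Function('y')(D, l) = Add(12, D, l) (Function('y')(D, l) = Add(Add(12, D), l) = Add(12, D, l))
Function('b')(I, m) = Add(2, I)
r = Rational(40, 3) (r = Mul(Add(-2, Add(Rational(-2, 3), -4)), -2) = Mul(Add(-2, Rational(-14, 3)), -2) = Mul(Rational(-20, 3), -2) = Rational(40, 3) ≈ 13.333)
Mul(Function('b')(Mul(-3, Function('y')(-5, 3)), -12), r) = Mul(Add(2, Mul(-3, Add(12, -5, 3))), Rational(40, 3)) = Mul(Add(2, Mul(-3, 10)), Rational(40, 3)) = Mul(Add(2, -30), Rational(40, 3)) = Mul(-28, Rational(40, 3)) = Rational(-1120, 3)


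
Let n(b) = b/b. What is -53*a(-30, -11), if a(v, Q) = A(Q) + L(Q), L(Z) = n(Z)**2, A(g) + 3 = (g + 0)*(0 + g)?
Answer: -6307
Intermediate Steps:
n(b) = 1
A(g) = -3 + g**2 (A(g) = -3 + (g + 0)*(0 + g) = -3 + g*g = -3 + g**2)
L(Z) = 1 (L(Z) = 1**2 = 1)
a(v, Q) = -2 + Q**2 (a(v, Q) = (-3 + Q**2) + 1 = -2 + Q**2)
-53*a(-30, -11) = -53*(-2 + (-11)**2) = -53*(-2 + 121) = -53*119 = -6307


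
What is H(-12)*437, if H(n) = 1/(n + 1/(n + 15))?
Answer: -1311/35 ≈ -37.457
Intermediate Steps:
H(n) = 1/(n + 1/(15 + n))
H(-12)*437 = ((15 - 12)/(1 + (-12)² + 15*(-12)))*437 = (3/(1 + 144 - 180))*437 = (3/(-35))*437 = -1/35*3*437 = -3/35*437 = -1311/35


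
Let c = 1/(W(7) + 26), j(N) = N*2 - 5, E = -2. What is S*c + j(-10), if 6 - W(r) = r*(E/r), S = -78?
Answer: -464/17 ≈ -27.294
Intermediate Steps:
j(N) = -5 + 2*N (j(N) = 2*N - 5 = -5 + 2*N)
W(r) = 8 (W(r) = 6 - r*(-2/r) = 6 - 1*(-2) = 6 + 2 = 8)
c = 1/34 (c = 1/(8 + 26) = 1/34 ≈ 0.029412)
S*c + j(-10) = -78*1/34 + (-5 + 2*(-10)) = -39/17 + (-5 - 20) = -39/17 - 25 = -464/17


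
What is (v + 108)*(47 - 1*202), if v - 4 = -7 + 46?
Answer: -23405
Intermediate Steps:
v = 43 (v = 4 + (-7 + 46) = 4 + 39 = 43)
(v + 108)*(47 - 1*202) = (43 + 108)*(47 - 1*202) = 151*(47 - 202) = 151*(-155) = -23405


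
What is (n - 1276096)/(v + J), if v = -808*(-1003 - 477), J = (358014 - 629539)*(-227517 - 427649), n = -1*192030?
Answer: -734063/88947571995 ≈ -8.2528e-6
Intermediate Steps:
n = -192030
J = 177893948150 (J = -271525*(-655166) = 177893948150)
v = 1195840 (v = -808*(-1480) = 1195840)
(n - 1276096)/(v + J) = (-192030 - 1276096)/(1195840 + 177893948150) = -1468126/177895143990 = -1468126*1/177895143990 = -734063/88947571995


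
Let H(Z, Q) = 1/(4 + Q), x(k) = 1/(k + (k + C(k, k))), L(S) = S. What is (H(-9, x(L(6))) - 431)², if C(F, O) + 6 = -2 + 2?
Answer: 115971361/625 ≈ 1.8555e+5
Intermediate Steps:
C(F, O) = -6 (C(F, O) = -6 + (-2 + 2) = -6 + 0 = -6)
x(k) = 1/(-6 + 2*k) (x(k) = 1/(k + (k - 6)) = 1/(k + (-6 + k)) = 1/(-6 + 2*k))
(H(-9, x(L(6))) - 431)² = (1/(4 + 1/(2*(-3 + 6))) - 431)² = (1/(4 + (½)/3) - 431)² = (1/(4 + (½)*(⅓)) - 431)² = (1/(4 + ⅙) - 431)² = (1/(25/6) - 431)² = (6/25 - 431)² = (-10769/25)² = 115971361/625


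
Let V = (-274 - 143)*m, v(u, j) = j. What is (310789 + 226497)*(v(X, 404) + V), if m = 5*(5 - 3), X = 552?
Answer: -2023419076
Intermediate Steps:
m = 10 (m = 5*2 = 10)
V = -4170 (V = (-274 - 143)*10 = -417*10 = -4170)
(310789 + 226497)*(v(X, 404) + V) = (310789 + 226497)*(404 - 4170) = 537286*(-3766) = -2023419076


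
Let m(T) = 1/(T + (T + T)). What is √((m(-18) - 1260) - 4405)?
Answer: I*√1835466/18 ≈ 75.266*I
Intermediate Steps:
m(T) = 1/(3*T) (m(T) = 1/(T + 2*T) = 1/(3*T))
√((m(-18) - 1260) - 4405) = √(((⅓)/(-18) - 1260) - 4405) = √(((⅓)*(-1/18) - 1260) - 4405) = √((-1/54 - 1260) - 4405) = √(-68041/54 - 4405) = √(-305911/54) = I*√1835466/18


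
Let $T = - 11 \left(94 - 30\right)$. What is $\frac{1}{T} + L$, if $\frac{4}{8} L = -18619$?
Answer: $- \frac{26215553}{704} \approx -37238.0$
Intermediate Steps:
$L = -37238$ ($L = 2 \left(-18619\right) = -37238$)
$T = -704$ ($T = \left(-11\right) 64 = -704$)
$\frac{1}{T} + L = \frac{1}{-704} - 37238 = - \frac{1}{704} - 37238 = - \frac{26215553}{704}$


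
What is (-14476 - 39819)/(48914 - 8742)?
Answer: -54295/40172 ≈ -1.3516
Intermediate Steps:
(-14476 - 39819)/(48914 - 8742) = -54295/40172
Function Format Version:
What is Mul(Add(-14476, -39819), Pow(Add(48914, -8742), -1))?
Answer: Rational(-54295, 40172) ≈ -1.3516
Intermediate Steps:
Mul(Add(-14476, -39819), Pow(Add(48914, -8742), -1)) = Mul(-54295, Pow(40172, -1)) = Mul(-54295, Rational(1, 40172)) = Rational(-54295, 40172)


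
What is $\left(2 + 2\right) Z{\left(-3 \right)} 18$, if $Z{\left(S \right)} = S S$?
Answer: $648$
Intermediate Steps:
$Z{\left(S \right)} = S^{2}$
$\left(2 + 2\right) Z{\left(-3 \right)} 18 = \left(2 + 2\right) \left(-3\right)^{2} \cdot 18 = 4 \cdot 9 \cdot 18 = 36 \cdot 18 = 648$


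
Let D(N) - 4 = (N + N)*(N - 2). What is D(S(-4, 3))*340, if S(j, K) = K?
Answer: 3400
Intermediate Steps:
D(N) = 4 + 2*N*(-2 + N) (D(N) = 4 + (N + N)*(N - 2) = 4 + (2*N)*(-2 + N) = 4 + 2*N*(-2 + N))
D(S(-4, 3))*340 = (4 - 4*3 + 2*3**2)*340 = (4 - 12 + 2*9)*340 = (4 - 12 + 18)*340 = 10*340 = 3400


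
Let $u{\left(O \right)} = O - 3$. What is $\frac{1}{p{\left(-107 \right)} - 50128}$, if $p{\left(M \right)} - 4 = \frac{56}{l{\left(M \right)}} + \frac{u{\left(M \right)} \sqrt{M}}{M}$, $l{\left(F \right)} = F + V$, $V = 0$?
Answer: $- \frac{143468917}{7191311405919} - \frac{5885 i \sqrt{107}}{14382622811838} \approx -1.995 \cdot 10^{-5} - 4.2325 \cdot 10^{-9} i$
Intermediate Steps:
$u{\left(O \right)} = -3 + O$ ($u{\left(O \right)} = O - 3 = -3 + O$)
$l{\left(F \right)} = F$ ($l{\left(F \right)} = F + 0 = F$)
$p{\left(M \right)} = 4 + \frac{56}{M} + \frac{-3 + M}{\sqrt{M}}$ ($p{\left(M \right)} = 4 + \left(\frac{56}{M} + \frac{\left(-3 + M\right) \sqrt{M}}{M}\right) = 4 + \left(\frac{56}{M} + \frac{\sqrt{M} \left(-3 + M\right)}{M}\right) = 4 + \left(\frac{56}{M} + \frac{-3 + M}{\sqrt{M}}\right) = 4 + \frac{56}{M} + \frac{-3 + M}{\sqrt{M}}$)
$\frac{1}{p{\left(-107 \right)} - 50128} = \frac{1}{\left(4 + \sqrt{-107} - \frac{3}{i \sqrt{107}} + \frac{56}{-107}\right) - 50128} = \frac{1}{\left(4 + i \sqrt{107} - 3 \left(- \frac{i \sqrt{107}}{107}\right) + 56 \left(- \frac{1}{107}\right)\right) - 50128} = \frac{1}{\left(4 + i \sqrt{107} + \frac{3 i \sqrt{107}}{107} - \frac{56}{107}\right) - 50128} = \frac{1}{\left(\frac{372}{107} + \frac{110 i \sqrt{107}}{107}\right) - 50128} = \frac{1}{- \frac{5363324}{107} + \frac{110 i \sqrt{107}}{107}}$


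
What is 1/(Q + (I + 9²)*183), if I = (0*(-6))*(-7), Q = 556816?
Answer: 1/571639 ≈ 1.7494e-6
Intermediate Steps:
I = 0 (I = 0*(-7) = 0)
1/(Q + (I + 9²)*183) = 1/(556816 + (0 + 9²)*183) = 1/(556816 + (0 + 81)*183) = 1/(556816 + 81*183) = 1/(556816 + 14823) = 1/571639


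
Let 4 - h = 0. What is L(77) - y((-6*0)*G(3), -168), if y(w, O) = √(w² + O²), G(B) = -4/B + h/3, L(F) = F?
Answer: -91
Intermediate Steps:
h = 4 (h = 4 - 1*0 = 4 + 0 = 4)
G(B) = 4/3 - 4/B (G(B) = -4/B + 4/3 = 4/3 - 4/B)
y(w, O) = √(O² + w²)
L(77) - y((-6*0)*G(3), -168) = 77 - √((-168)² + ((-6*0)*(4/3 - 4/3))²) = 77 - √(28224 + (0*(4/3 - 4*⅓))²) = 77 - √(28224 + (0*(4/3 - 4/3))²) = 77 - √(28224 + (0*0)²) = 77 - √(28224 + 0²) = 77 - √(28224 + 0) = 77 - √28224 = 77 - 1*168 = 77 - 168 = -91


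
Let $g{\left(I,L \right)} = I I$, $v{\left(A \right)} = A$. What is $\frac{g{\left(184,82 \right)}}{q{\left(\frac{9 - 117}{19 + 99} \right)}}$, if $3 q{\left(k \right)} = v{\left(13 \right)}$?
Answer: $\frac{101568}{13} \approx 7812.9$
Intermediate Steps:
$g{\left(I,L \right)} = I^{2}$
$q{\left(k \right)} = \frac{13}{3}$ ($q{\left(k \right)} = \frac{1}{3} \cdot 13 = \frac{13}{3}$)
$\frac{g{\left(184,82 \right)}}{q{\left(\frac{9 - 117}{19 + 99} \right)}} = \frac{184^{2}}{\frac{13}{3}} = 33856 \cdot \frac{3}{13} = \frac{101568}{13}$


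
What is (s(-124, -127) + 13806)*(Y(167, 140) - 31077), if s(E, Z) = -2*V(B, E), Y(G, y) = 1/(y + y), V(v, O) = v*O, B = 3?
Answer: -12660768345/28 ≈ -4.5217e+8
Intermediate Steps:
V(v, O) = O*v
Y(G, y) = 1/(2*y)
s(E, Z) = -6*E (s(E, Z) = -2*E*3 = -6*E)
(s(-124, -127) + 13806)*(Y(167, 140) - 31077) = (-6*(-124) + 13806)*((½)/140 - 31077) = (744 + 13806)*((½)*(1/140) - 31077) = 14550*(1/280 - 31077) = 14550*(-8701559/280) = -12660768345/28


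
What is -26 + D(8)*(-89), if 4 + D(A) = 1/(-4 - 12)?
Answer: 5369/16 ≈ 335.56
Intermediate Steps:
D(A) = -65/16 (D(A) = -4 + 1/(-4 - 12) = -4 + 1/(-16) = -4 - 1/16 = -65/16)
-26 + D(8)*(-89) = -26 - 65/16*(-89) = -26 + 5785/16 = 5369/16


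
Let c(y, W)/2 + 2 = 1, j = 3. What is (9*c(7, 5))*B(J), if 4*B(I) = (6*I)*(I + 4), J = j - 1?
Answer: -324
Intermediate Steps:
J = 2 (J = 3 - 1 = 2)
c(y, W) = -2 (c(y, W) = -4 + 2*1 = -4 + 2 = -2)
B(I) = 3*I*(4 + I)/2 (B(I) = ((6*I)*(I + 4))/4 = ((6*I)*(4 + I))/4 = (6*I*(4 + I))/4 = 3*I*(4 + I)/2)
(9*c(7, 5))*B(J) = (9*(-2))*((3/2)*2*(4 + 2)) = -27*2*6 = -18*18 = -324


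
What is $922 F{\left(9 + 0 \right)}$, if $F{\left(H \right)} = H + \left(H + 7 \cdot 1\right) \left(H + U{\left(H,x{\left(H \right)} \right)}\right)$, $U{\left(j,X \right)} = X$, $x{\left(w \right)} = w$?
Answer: $273834$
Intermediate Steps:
$F{\left(H \right)} = H + 2 H \left(7 + H\right)$ ($F{\left(H \right)} = H + \left(H + 7 \cdot 1\right) \left(H + H\right) = H + \left(H + 7\right) 2 H = H + \left(7 + H\right) 2 H = H + 2 H \left(7 + H\right)$)
$922 F{\left(9 + 0 \right)} = 922 \left(9 + 0\right) \left(15 + 2 \left(9 + 0\right)\right) = 922 \cdot 9 \left(15 + 2 \cdot 9\right) = 922 \cdot 9 \left(15 + 18\right) = 922 \cdot 9 \cdot 33 = 922 \cdot 297 = 273834$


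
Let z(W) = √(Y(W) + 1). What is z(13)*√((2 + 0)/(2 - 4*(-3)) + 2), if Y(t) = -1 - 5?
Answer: 5*I*√21/7 ≈ 3.2733*I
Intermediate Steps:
Y(t) = -6
z(W) = I*√5 (z(W) = √(-6 + 1) = √(-5) = I*√5)
z(13)*√((2 + 0)/(2 - 4*(-3)) + 2) = (I*√5)*√((2 + 0)/(2 - 4*(-3)) + 2) = (I*√5)*√(2/(2 + 12) + 2) = (I*√5)*√(2/14 + 2) = (I*√5)*√(2*(1/14) + 2) = (I*√5)*√(⅐ + 2) = (I*√5)*√(15/7) = (I*√5)*(√105/7) = 5*I*√21/7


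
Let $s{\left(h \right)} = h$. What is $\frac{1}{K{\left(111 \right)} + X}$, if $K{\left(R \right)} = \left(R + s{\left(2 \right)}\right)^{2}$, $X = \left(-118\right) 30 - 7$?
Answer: $\frac{1}{9222} \approx 0.00010844$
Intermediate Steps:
$X = -3547$ ($X = -3540 - 7 = -3547$)
$K{\left(R \right)} = \left(2 + R\right)^{2}$ ($K{\left(R \right)} = \left(R + 2\right)^{2} = \left(2 + R\right)^{2}$)
$\frac{1}{K{\left(111 \right)} + X} = \frac{1}{\left(2 + 111\right)^{2} - 3547} = \frac{1}{113^{2} - 3547} = \frac{1}{12769 - 3547} = \frac{1}{9222}$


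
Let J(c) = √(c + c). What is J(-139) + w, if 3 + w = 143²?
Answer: 20446 + I*√278 ≈ 20446.0 + 16.673*I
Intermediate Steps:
J(c) = √2*√c (J(c) = √(2*c) = √2*√c)
w = 20446 (w = -3 + 143² = -3 + 20449 = 20446)
J(-139) + w = √2*√(-139) + 20446 = √2*(I*√139) + 20446 = I*√278 + 20446 = 20446 + I*√278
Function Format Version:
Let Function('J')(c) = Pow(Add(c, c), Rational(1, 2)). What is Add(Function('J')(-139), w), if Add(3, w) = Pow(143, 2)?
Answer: Add(20446, Mul(I, Pow(278, Rational(1, 2)))) ≈ Add(20446., Mul(16.673, I))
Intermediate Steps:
Function('J')(c) = Mul(Pow(2, Rational(1, 2)), Pow(c, Rational(1, 2))) (Function('J')(c) = Pow(Mul(2, c), Rational(1, 2)) = Mul(Pow(2, Rational(1, 2)), Pow(c, Rational(1, 2))))
w = 20446 (w = Add(-3, Pow(143, 2)) = Add(-3, 20449) = 20446)
Add(Function('J')(-139), w) = Add(Mul(Pow(2, Rational(1, 2)), Pow(-139, Rational(1, 2))), 20446) = Add(Mul(Pow(2, Rational(1, 2)), Mul(I, Pow(139, Rational(1, 2)))), 20446) = Add(Mul(I, Pow(278, Rational(1, 2))), 20446) = Add(20446, Mul(I, Pow(278, Rational(1, 2))))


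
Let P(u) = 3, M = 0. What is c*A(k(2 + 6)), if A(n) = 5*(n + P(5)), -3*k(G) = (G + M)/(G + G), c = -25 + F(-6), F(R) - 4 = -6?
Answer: -765/2 ≈ -382.50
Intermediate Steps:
F(R) = -2 (F(R) = 4 - 6 = -2)
c = -27 (c = -25 - 2 = -27)
k(G) = -⅙ (k(G) = -(G + 0)/(3*(G + G)) = -G/(3*(2*G)) = -G*1/(2*G)/3 = -⅓*½ = -⅙)
A(n) = 15 + 5*n (A(n) = 5*(n + 3) = 5*(3 + n) = 15 + 5*n)
c*A(k(2 + 6)) = -27*(15 + 5*(-⅙)) = -27*(15 - ⅚) = -27*85/6 = -765/2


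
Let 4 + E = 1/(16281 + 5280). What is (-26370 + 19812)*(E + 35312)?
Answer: -1664148874754/7187 ≈ -2.3155e+8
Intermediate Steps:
E = -86243/21561 (E = -4 + 1/(16281 + 5280) = -4 + 1/21561 = -86243/21561 ≈ -4.0000)
(-26370 + 19812)*(E + 35312) = (-26370 + 19812)*(-86243/21561 + 35312) = -6558*761275789/21561 = -1664148874754/7187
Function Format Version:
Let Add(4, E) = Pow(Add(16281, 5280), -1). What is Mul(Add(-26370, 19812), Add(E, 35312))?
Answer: Rational(-1664148874754, 7187) ≈ -2.3155e+8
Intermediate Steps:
E = Rational(-86243, 21561) (E = Add(-4, Pow(Add(16281, 5280), -1)) = Add(-4, Pow(21561, -1)) = Add(-4, Rational(1, 21561)) = Rational(-86243, 21561) ≈ -4.0000)
Mul(Add(-26370, 19812), Add(E, 35312)) = Mul(Add(-26370, 19812), Add(Rational(-86243, 21561), 35312)) = Mul(-6558, Rational(761275789, 21561)) = Rational(-1664148874754, 7187)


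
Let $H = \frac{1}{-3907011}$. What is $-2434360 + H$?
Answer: $- \frac{9511071297961}{3907011} \approx -2.4344 \cdot 10^{6}$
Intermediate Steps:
$H = - \frac{1}{3907011} \approx -2.5595 \cdot 10^{-7}$
$-2434360 + H = -2434360 - \frac{1}{3907011} = - \frac{9511071297961}{3907011}$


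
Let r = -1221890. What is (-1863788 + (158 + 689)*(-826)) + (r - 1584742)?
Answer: -5370042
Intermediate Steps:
(-1863788 + (158 + 689)*(-826)) + (r - 1584742) = (-1863788 + (158 + 689)*(-826)) + (-1221890 - 1584742) = (-1863788 + 847*(-826)) - 2806632 = (-1863788 - 699622) - 2806632 = -2563410 - 2806632 = -5370042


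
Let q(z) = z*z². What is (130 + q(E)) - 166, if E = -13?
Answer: -2233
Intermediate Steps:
q(z) = z³
(130 + q(E)) - 166 = (130 + (-13)³) - 166 = (130 - 2197) - 166 = -2067 - 166 = -2233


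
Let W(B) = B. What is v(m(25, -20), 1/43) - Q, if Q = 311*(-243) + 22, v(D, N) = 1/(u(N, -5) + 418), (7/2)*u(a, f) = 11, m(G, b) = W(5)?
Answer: 222724355/2948 ≈ 75551.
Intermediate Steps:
m(G, b) = 5
u(a, f) = 22/7 (u(a, f) = (2/7)*11 = 22/7)
v(D, N) = 7/2948 (v(D, N) = 1/(22/7 + 418) = 1/(2948/7) = 7/2948)
Q = -75551 (Q = -75573 + 22 = -75551)
v(m(25, -20), 1/43) - Q = 7/2948 - 1*(-75551) = 7/2948 + 75551 = 222724355/2948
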